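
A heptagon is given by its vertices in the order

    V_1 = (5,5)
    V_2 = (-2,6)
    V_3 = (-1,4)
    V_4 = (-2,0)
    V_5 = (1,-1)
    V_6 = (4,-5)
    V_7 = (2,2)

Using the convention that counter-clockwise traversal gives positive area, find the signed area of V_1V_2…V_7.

Apply Gauss's area formula: 2A = Σ (x_i·y_{i+1} − x_{i+1}·y_i), indices taken mod 7.
Cross-terms: 40, -2, 8, 2, -1, 18, 0  ⇒  Σ = 65
Signed area = Σ/2 = 32.5 (positive ⇒ counter-clockwise traversal).

32.5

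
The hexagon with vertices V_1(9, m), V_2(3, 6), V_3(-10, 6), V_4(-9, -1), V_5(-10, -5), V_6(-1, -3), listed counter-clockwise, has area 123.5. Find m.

9

Write out the shoelace sum; only the two edges meeting at V_1 involve m:
2·Area = [((-1)·m − 9·(-3)) + (9·6 − 3·m)] + 202
       = -4·m + 283 = 247
⇒ m = 9.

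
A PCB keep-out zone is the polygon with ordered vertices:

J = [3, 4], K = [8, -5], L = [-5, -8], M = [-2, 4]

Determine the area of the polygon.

96

Σ = (-47) + (-89) + (-36) + (-20) = -192
Area = |Σ|/2 = 96.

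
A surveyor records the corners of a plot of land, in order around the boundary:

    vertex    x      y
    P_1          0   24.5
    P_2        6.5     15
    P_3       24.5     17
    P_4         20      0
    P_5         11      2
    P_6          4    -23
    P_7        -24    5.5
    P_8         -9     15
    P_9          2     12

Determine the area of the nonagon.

953.375

Cross-terms: -159.25, -257, -340, 40, -261, -530, -310.5, -138, 49  ⇒  Σ = -1906.75
Area = |Σ|/2 = 953.375.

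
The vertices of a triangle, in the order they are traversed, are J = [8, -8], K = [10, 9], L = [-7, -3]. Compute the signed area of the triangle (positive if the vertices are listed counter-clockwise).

Apply the shoelace (surveyor's) formula: 2A = Σ (x_i·y_{i+1} − x_{i+1}·y_i), indices taken mod 3.
J→K: (8)(9) − (10)(-8) = 152
K→L: (10)(-3) − (-7)(9) = 33
L→J: (-7)(-8) − (8)(-3) = 80
Σ = 265
Signed area = Σ/2 = 132.5 (positive ⇒ counter-clockwise traversal).

132.5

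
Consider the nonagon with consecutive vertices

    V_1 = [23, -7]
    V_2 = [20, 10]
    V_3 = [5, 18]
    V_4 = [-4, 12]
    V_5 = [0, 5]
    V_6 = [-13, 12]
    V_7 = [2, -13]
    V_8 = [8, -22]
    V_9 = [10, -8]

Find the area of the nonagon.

666

V_1→V_2: (23)(10) − (20)(-7) = 370
V_2→V_3: (20)(18) − (5)(10) = 310
V_3→V_4: (5)(12) − (-4)(18) = 132
V_4→V_5: (-4)(5) − (0)(12) = -20
V_5→V_6: (0)(12) − (-13)(5) = 65
V_6→V_7: (-13)(-13) − (2)(12) = 145
V_7→V_8: (2)(-22) − (8)(-13) = 60
V_8→V_9: (8)(-8) − (10)(-22) = 156
V_9→V_1: (10)(-7) − (23)(-8) = 114
Σ = 1332
Area = |Σ|/2 = 666.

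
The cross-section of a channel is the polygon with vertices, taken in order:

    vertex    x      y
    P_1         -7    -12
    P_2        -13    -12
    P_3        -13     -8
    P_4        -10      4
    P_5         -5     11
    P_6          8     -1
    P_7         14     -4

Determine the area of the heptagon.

Apply the shoelace formula: 2A = Σ (x_i·y_{i+1} − x_{i+1}·y_i), indices taken mod 7.
Cross-terms: -72, -52, -132, -90, -83, -18, -196  ⇒  Σ = -643
Area = |Σ|/2 = 321.5.

321.5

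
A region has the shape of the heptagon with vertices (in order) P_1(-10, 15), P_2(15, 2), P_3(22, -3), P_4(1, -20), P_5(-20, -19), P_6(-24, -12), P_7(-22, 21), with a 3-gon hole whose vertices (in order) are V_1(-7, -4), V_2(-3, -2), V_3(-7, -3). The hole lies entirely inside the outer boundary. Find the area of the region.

1145

Outer boundary:
Apply the surveyor's formula: 2A = Σ (x_i·y_{i+1} − x_{i+1}·y_i), indices taken mod 7.
Cross-terms: -245, -89, -437, -419, -216, -768, -120  ⇒  Σ = -2294
Area = |Σ|/2 = 1147.
Hole:
Apply Gauss's area formula: 2A = Σ (x_i·y_{i+1} − x_{i+1}·y_i), indices taken mod 3.
Σ = (2) + (-5) + (7) = 4
Area = |Σ|/2 = 2.
Net area = 1147 − 2 = 1145.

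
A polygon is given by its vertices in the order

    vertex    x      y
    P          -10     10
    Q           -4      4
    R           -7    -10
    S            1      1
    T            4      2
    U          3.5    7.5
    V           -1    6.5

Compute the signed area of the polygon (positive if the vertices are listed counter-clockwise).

Σ = (0) + (68) + (3) + (-2) + (23) + (30.25) + (55) = 177.25
Signed area = Σ/2 = 88.625 (positive ⇒ counter-clockwise traversal).

88.625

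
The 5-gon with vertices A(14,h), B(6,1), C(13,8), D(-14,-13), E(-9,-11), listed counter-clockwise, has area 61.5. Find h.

Write out the shoelace sum; only the two edges meeting at A involve h:
2·Area = [((-9)·h − 14·(-11)) + (14·1 − 6·h)] + 15
       = -15·h + 183 = 123
⇒ h = 4.

4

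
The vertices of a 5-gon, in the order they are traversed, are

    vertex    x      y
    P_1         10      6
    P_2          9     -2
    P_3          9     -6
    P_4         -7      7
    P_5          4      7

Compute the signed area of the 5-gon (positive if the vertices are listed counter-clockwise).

-106

Cross-terms: -74, -36, 21, -77, -46  ⇒  Σ = -212
Signed area = Σ/2 = -106 (negative ⇒ clockwise traversal).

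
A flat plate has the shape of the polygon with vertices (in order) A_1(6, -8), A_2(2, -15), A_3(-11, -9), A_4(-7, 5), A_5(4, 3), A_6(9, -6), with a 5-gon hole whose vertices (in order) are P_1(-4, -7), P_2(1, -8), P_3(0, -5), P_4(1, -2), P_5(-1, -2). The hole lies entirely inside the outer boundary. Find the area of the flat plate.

234.5

Outer boundary:
Σ = (-74) + (-183) + (-118) + (-41) + (-51) + (-36) = -503
Area = |Σ|/2 = 251.5.
Hole:
Apply the shoelace (surveyor's) formula: 2A = Σ (x_i·y_{i+1} − x_{i+1}·y_i), indices taken mod 5.
Cross-terms: 39, -5, 5, -4, -1  ⇒  Σ = 34
Area = |Σ|/2 = 17.
Net area = 251.5 − 17 = 234.5.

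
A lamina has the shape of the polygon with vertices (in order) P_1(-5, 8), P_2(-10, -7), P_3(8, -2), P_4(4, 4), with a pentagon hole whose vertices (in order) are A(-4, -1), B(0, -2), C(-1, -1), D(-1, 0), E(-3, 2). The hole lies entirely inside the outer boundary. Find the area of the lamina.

Outer boundary:
Cross-terms: 115, 76, 40, 52  ⇒  Σ = 283
Area = |Σ|/2 = 141.5.
Hole:
Apply the surveyor's formula: 2A = Σ (x_i·y_{i+1} − x_{i+1}·y_i), indices taken mod 5.
Σ = (8) + (-2) + (-1) + (-2) + (11) = 14
Area = |Σ|/2 = 7.
Net area = 141.5 − 7 = 134.5.

134.5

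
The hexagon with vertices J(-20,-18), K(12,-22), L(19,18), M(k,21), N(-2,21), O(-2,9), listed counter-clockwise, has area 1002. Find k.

Write out the shoelace sum; only the two edges meeting at M involve k:
2·Area = [(19·21 − k·18) + (k·21 − (-2)·21)] + 1530
       = 3·k + 1971 = 2004
⇒ k = 11.

11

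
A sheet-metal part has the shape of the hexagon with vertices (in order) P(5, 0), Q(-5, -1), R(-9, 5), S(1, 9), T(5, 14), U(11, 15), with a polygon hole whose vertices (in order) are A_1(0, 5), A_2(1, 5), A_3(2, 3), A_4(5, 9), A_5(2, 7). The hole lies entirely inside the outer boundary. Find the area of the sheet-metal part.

146

Outer boundary:
Cross-terms: -5, -34, -86, -31, -79, -75  ⇒  Σ = -310
Area = |Σ|/2 = 155.
Hole:
Apply the surveyor's formula: 2A = Σ (x_i·y_{i+1} − x_{i+1}·y_i), indices taken mod 5.
Σ = (-5) + (-7) + (3) + (17) + (10) = 18
Area = |Σ|/2 = 9.
Net area = 155 − 9 = 146.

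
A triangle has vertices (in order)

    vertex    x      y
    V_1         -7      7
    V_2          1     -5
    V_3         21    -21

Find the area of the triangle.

56

Apply the surveyor's formula: 2A = Σ (x_i·y_{i+1} − x_{i+1}·y_i), indices taken mod 3.
Cross-terms: 28, 84, 0  ⇒  Σ = 112
Area = |Σ|/2 = 56.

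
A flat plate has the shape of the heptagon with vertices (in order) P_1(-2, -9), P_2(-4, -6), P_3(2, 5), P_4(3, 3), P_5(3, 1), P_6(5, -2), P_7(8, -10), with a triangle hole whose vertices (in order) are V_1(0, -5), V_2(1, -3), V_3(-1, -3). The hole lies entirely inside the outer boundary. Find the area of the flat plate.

90

Outer boundary:
Cross-terms: -24, -8, -9, -6, -11, -34, -92  ⇒  Σ = -184
Area = |Σ|/2 = 92.
Hole:
Apply Gauss's area formula: 2A = Σ (x_i·y_{i+1} − x_{i+1}·y_i), indices taken mod 3.
V_1→V_2: (0)(-3) − (1)(-5) = 5
V_2→V_3: (1)(-3) − (-1)(-3) = -6
V_3→V_1: (-1)(-5) − (0)(-3) = 5
Σ = 4
Area = |Σ|/2 = 2.
Net area = 92 − 2 = 90.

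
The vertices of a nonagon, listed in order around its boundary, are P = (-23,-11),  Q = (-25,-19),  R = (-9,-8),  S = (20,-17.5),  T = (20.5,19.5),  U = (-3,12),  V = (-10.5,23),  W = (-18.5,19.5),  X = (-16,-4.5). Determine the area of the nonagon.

1153.625

Apply Gauss's area formula: 2A = Σ (x_i·y_{i+1} − x_{i+1}·y_i), indices taken mod 9.
Cross-terms: 162, 29, 317.5, 748.75, 304.5, 57, 220.75, 395.25, 72.5  ⇒  Σ = 2307.25
Area = |Σ|/2 = 1153.625.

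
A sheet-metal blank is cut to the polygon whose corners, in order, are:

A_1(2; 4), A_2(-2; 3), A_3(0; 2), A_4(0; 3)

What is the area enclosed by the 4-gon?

2

Apply the surveyor's formula: 2A = Σ (x_i·y_{i+1} − x_{i+1}·y_i), indices taken mod 4.
A_1→A_2: (2)(3) − (-2)(4) = 14
A_2→A_3: (-2)(2) − (0)(3) = -4
A_3→A_4: (0)(3) − (0)(2) = 0
A_4→A_1: (0)(4) − (2)(3) = -6
Σ = 4
Area = |Σ|/2 = 2.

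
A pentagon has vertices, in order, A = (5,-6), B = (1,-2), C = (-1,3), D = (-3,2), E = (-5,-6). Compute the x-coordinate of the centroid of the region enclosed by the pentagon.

-1

Apply the shoelace (surveyor's) formula. First the cross-terms c_i = x_i·y_{i+1} − x_{i+1}·y_i:
  -4, 1, 7, 28, 60  ⇒  2A = 92, A = 46.
Then Σ (x_i + x_{i+1})·c_i = -276, so x̄ = -276 / (6·46) = -1.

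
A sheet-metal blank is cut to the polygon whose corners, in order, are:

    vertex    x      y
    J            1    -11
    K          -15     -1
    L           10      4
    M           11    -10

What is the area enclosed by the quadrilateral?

235.5

Σ = (-166) + (-50) + (-144) + (-111) = -471
Area = |Σ|/2 = 235.5.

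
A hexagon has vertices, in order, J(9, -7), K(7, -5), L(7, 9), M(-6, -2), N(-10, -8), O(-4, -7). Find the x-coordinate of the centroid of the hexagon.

Apply the shoelace formula. First the cross-terms c_i = x_i·y_{i+1} − x_{i+1}·y_i:
  4, 98, 40, 28, 38, 91  ⇒  2A = 299, A = 149.5.
Then Σ (x_i + x_{i+1})·c_i = 951, so x̄ = 951 / (6·149.5) = 317/299.

317/299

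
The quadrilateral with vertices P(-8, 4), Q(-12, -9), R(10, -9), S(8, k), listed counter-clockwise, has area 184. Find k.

Write out the shoelace sum; only the two edges meeting at S involve k:
2·Area = [(10·k − 8·(-9)) + (8·4 − (-8)·k)] + 318
       = 18·k + 422 = 368
⇒ k = -3.

-3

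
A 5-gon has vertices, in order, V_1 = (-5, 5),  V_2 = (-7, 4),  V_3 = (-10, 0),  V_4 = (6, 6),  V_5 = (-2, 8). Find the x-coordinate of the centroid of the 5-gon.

Apply the shoelace (surveyor's) formula. First the cross-terms c_i = x_i·y_{i+1} − x_{i+1}·y_i:
  15, 40, -60, 60, 30  ⇒  2A = 85, A = 42.5.
Then Σ (x_i + x_{i+1})·c_i = -590, so x̄ = -590 / (6·42.5) = -118/51.

-118/51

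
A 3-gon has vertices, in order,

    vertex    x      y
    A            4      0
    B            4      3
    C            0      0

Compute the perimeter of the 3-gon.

|AB| = √((0)² + (3)²) = √9 = 3
|BC| = √((-4)² + (-3)²) = √25 = 5
|CA| = √((4)² + (0)²) = √16 = 4
Perimeter = 3 + 5 + 4 = 12.

12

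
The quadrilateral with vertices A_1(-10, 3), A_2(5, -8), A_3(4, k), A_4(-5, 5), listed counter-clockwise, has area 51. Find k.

-5

The doubled signed area Σ (x_i y_{i+1} − x_{i+1} y_i) is linear in k.
With k=0 it equals 152; the coefficient of k is 10 (from the two edges through A_3).
So 10·k + 152 = 2·51 = 102 ⇒ k = -5.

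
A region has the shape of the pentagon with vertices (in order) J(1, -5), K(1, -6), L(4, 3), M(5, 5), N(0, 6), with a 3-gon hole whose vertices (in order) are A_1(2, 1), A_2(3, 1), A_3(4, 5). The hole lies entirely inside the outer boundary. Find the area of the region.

25.5

Outer boundary:
Σ = (-1) + (27) + (5) + (30) + (-6) = 55
Area = |Σ|/2 = 27.5.
Hole:
Σ = (-1) + (11) + (-6) = 4
Area = |Σ|/2 = 2.
Net area = 27.5 − 2 = 25.5.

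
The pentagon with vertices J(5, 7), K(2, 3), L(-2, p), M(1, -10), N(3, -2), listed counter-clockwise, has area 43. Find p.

The doubled signed area Σ (x_i y_{i+1} − x_{i+1} y_i) is linear in p.
With p=0 it equals 86; the coefficient of p is 1 (from the two edges through L).
So 1·p + 86 = 2·43 = 86 ⇒ p = 0.

0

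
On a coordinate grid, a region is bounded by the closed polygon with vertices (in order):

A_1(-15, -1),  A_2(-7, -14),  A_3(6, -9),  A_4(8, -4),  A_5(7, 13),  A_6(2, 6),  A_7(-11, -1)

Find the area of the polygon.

Cross-terms: 203, 147, 48, 132, 16, 64, -4  ⇒  Σ = 606
Area = |Σ|/2 = 303.

303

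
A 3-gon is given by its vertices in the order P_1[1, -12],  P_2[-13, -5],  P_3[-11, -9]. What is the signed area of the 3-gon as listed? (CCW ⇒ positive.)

21

Apply the surveyor's formula: 2A = Σ (x_i·y_{i+1} − x_{i+1}·y_i), indices taken mod 3.
Cross-terms: -161, 62, 141  ⇒  Σ = 42
Signed area = Σ/2 = 21 (positive ⇒ counter-clockwise traversal).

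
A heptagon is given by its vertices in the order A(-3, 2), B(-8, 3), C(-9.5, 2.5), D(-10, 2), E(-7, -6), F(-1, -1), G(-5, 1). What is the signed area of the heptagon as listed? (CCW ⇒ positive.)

Cross-terms: 7, 8.5, 6, 74, 1, -6, -7  ⇒  Σ = 83.5
Signed area = Σ/2 = 41.75 (positive ⇒ counter-clockwise traversal).

41.75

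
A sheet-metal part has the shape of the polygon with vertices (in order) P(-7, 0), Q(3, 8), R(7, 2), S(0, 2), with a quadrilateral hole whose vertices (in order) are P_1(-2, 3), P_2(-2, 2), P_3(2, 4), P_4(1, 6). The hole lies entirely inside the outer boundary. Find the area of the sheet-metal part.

Outer boundary:
Σ = (-56) + (-50) + (14) + (14) = -78
Area = |Σ|/2 = 39.
Hole:
Σ = (2) + (-12) + (8) + (15) = 13
Area = |Σ|/2 = 6.5.
Net area = 39 − 6.5 = 32.5.

32.5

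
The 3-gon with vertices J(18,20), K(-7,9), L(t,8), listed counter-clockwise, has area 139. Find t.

16

Write out the shoelace sum; only the two edges meeting at L involve t:
2·Area = [((-7)·8 − t·9) + (t·20 − 18·8)] + 302
       = 11·t + 102 = 278
⇒ t = 16.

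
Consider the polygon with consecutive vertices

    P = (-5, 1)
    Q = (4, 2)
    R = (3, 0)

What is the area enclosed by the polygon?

Apply the shoelace (surveyor's) formula: 2A = Σ (x_i·y_{i+1} − x_{i+1}·y_i), indices taken mod 3.
Σ = (-14) + (-6) + (3) = -17
Area = |Σ|/2 = 8.5.

8.5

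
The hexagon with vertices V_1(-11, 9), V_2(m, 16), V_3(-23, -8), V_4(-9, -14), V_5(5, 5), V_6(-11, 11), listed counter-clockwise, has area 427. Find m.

-15

Write out the shoelace sum; only the two edges meeting at V_2 involve m:
2·Area = [((-11)·16 − m·9) + (m·(-8) − (-23)·16)] + 407
       = -17·m + 599 = 854
⇒ m = -15.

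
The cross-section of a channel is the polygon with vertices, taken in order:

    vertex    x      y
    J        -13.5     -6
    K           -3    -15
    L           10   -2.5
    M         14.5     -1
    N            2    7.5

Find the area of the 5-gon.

Cross-terms: 184.5, 157.5, 26.25, 110.75, 89.25  ⇒  Σ = 568.25
Area = |Σ|/2 = 284.125.

284.125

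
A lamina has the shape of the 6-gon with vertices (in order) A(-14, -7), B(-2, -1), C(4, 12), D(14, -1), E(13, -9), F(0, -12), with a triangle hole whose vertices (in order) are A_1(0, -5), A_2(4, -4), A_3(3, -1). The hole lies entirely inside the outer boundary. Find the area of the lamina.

Outer boundary:
A→B: (-14)(-1) − (-2)(-7) = 0
B→C: (-2)(12) − (4)(-1) = -20
C→D: (4)(-1) − (14)(12) = -172
D→E: (14)(-9) − (13)(-1) = -113
E→F: (13)(-12) − (0)(-9) = -156
F→A: (0)(-7) − (-14)(-12) = -168
Σ = -629
Area = |Σ|/2 = 314.5.
Hole:
A_1→A_2: (0)(-4) − (4)(-5) = 20
A_2→A_3: (4)(-1) − (3)(-4) = 8
A_3→A_1: (3)(-5) − (0)(-1) = -15
Σ = 13
Area = |Σ|/2 = 6.5.
Net area = 314.5 − 6.5 = 308.

308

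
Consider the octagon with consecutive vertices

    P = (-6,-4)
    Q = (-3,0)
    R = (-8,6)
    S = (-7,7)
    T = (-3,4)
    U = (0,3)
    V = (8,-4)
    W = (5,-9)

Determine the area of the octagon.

Σ = (-12) + (-18) + (-14) + (-7) + (-9) + (-24) + (-52) + (-74) = -210
Area = |Σ|/2 = 105.

105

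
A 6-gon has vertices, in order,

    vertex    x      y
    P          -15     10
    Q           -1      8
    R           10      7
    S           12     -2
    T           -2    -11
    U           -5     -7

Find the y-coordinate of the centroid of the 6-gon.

Apply the shoelace formula. First the cross-terms c_i = x_i·y_{i+1} − x_{i+1}·y_i:
  -110, -87, -104, -136, -41, -155  ⇒  2A = -633, A = -316.5.
Then Σ (y_i + y_{i+1})·c_i = -1764, so ȳ = -1764 / (6·(-316.5)) = 196/211.

196/211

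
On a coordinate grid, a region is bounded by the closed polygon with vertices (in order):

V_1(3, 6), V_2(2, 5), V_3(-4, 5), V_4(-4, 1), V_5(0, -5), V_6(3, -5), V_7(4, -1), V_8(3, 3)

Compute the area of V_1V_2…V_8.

62.5

Apply the shoelace (surveyor's) formula: 2A = Σ (x_i·y_{i+1} − x_{i+1}·y_i), indices taken mod 8.
V_1→V_2: (3)(5) − (2)(6) = 3
V_2→V_3: (2)(5) − (-4)(5) = 30
V_3→V_4: (-4)(1) − (-4)(5) = 16
V_4→V_5: (-4)(-5) − (0)(1) = 20
V_5→V_6: (0)(-5) − (3)(-5) = 15
V_6→V_7: (3)(-1) − (4)(-5) = 17
V_7→V_8: (4)(3) − (3)(-1) = 15
V_8→V_1: (3)(6) − (3)(3) = 9
Σ = 125
Area = |Σ|/2 = 62.5.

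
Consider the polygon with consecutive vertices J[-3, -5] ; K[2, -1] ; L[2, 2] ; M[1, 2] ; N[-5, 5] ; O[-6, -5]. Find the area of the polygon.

53

J→K: (-3)(-1) − (2)(-5) = 13
K→L: (2)(2) − (2)(-1) = 6
L→M: (2)(2) − (1)(2) = 2
M→N: (1)(5) − (-5)(2) = 15
N→O: (-5)(-5) − (-6)(5) = 55
O→J: (-6)(-5) − (-3)(-5) = 15
Σ = 106
Area = |Σ|/2 = 53.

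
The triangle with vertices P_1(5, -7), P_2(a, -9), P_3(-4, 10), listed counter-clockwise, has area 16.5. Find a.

The doubled signed area Σ (x_i y_{i+1} − x_{i+1} y_i) is linear in a.
With a=0 it equals -103; the coefficient of a is 17 (from the two edges through P_2).
So 17·a + -103 = 2·16.5 = 33 ⇒ a = 8.

8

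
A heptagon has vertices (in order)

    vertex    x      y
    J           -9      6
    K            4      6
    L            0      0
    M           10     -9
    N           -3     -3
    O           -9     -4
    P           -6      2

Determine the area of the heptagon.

105

Apply the surveyor's formula: 2A = Σ (x_i·y_{i+1} − x_{i+1}·y_i), indices taken mod 7.
Cross-terms: -78, 0, 0, -57, -15, -42, -18  ⇒  Σ = -210
Area = |Σ|/2 = 105.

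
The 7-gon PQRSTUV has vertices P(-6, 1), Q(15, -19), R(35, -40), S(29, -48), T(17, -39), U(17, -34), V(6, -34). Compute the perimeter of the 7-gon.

|PQ| = √((21)² + (-20)²) = √841 = 29
|QR| = √((20)² + (-21)²) = √841 = 29
|RS| = √((-6)² + (-8)²) = √100 = 10
|ST| = √((-12)² + (9)²) = √225 = 15
|TU| = √((0)² + (5)²) = √25 = 5
|UV| = √((-11)² + (0)²) = √121 = 11
|VP| = √((-12)² + (35)²) = √1369 = 37
Perimeter = 29 + 29 + 10 + 15 + 5 + 11 + 37 = 136.

136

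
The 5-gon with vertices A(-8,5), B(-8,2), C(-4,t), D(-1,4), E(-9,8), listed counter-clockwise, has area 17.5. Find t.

4

The doubled signed area Σ (x_i y_{i+1} − x_{i+1} y_i) is linear in t.
With t=0 it equals 63; the coefficient of t is -7 (from the two edges through C).
So -7·t + 63 = 2·17.5 = 35 ⇒ t = 4.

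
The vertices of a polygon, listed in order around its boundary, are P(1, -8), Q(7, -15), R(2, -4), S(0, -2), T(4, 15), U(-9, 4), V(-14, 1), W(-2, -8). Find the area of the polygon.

191.5

Σ = (41) + (2) + (-4) + (8) + (151) + (47) + (114) + (24) = 383
Area = |Σ|/2 = 191.5.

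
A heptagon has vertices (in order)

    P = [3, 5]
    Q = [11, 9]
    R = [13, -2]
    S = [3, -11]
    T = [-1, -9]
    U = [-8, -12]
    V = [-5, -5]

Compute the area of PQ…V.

216

Apply the shoelace (surveyor's) formula: 2A = Σ (x_i·y_{i+1} − x_{i+1}·y_i), indices taken mod 7.
Σ = (-28) + (-139) + (-137) + (-38) + (-60) + (-20) + (-10) = -432
Area = |Σ|/2 = 216.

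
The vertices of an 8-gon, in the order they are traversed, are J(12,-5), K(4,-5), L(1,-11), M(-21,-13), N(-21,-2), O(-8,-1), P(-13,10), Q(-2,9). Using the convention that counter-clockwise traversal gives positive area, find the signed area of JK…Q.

Σ = (-40) + (-39) + (-244) + (-231) + (5) + (-93) + (-97) + (-98) = -837
Signed area = Σ/2 = -418.5 (negative ⇒ clockwise traversal).

-418.5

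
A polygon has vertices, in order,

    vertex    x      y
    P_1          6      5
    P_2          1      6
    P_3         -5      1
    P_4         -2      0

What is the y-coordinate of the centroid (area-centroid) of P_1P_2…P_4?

Apply the shoelace formula. First the cross-terms c_i = x_i·y_{i+1} − x_{i+1}·y_i:
  31, 31, 2, -10  ⇒  2A = 54, A = 27.
Then Σ (y_i + y_{i+1})·c_i = 510, so ȳ = 510 / (6·27) = 85/27.

85/27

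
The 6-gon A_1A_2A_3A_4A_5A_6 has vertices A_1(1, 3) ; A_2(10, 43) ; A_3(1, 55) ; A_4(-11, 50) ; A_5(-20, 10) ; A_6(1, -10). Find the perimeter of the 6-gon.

|A_1A_2| = √((9)² + (40)²) = √1681 = 41
|A_2A_3| = √((-9)² + (12)²) = √225 = 15
|A_3A_4| = √((-12)² + (-5)²) = √169 = 13
|A_4A_5| = √((-9)² + (-40)²) = √1681 = 41
|A_5A_6| = √((21)² + (-20)²) = √841 = 29
|A_6A_1| = √((0)² + (13)²) = √169 = 13
Perimeter = 41 + 15 + 13 + 41 + 29 + 13 = 152.

152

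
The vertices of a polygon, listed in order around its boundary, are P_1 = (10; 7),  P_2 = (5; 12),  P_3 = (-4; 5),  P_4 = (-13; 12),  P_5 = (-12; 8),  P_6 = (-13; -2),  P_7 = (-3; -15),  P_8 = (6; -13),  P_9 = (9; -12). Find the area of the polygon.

Σ = (85) + (73) + (17) + (40) + (128) + (189) + (129) + (45) + (183) = 889
Area = |Σ|/2 = 444.5.

444.5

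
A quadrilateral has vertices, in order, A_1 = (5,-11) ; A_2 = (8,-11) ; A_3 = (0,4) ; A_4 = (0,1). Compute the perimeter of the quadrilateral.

36

|A_1A_2| = √((3)² + (0)²) = √9 = 3
|A_2A_3| = √((-8)² + (15)²) = √289 = 17
|A_3A_4| = √((0)² + (-3)²) = √9 = 3
|A_4A_1| = √((5)² + (-12)²) = √169 = 13
Perimeter = 3 + 17 + 3 + 13 = 36.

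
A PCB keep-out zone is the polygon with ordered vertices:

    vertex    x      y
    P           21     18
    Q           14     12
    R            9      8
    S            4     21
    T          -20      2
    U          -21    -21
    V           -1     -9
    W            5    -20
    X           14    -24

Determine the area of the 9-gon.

Apply the surveyor's formula: 2A = Σ (x_i·y_{i+1} − x_{i+1}·y_i), indices taken mod 9.
P→Q: (21)(12) − (14)(18) = 0
Q→R: (14)(8) − (9)(12) = 4
R→S: (9)(21) − (4)(8) = 157
S→T: (4)(2) − (-20)(21) = 428
T→U: (-20)(-21) − (-21)(2) = 462
U→V: (-21)(-9) − (-1)(-21) = 168
V→W: (-1)(-20) − (5)(-9) = 65
W→X: (5)(-24) − (14)(-20) = 160
X→P: (14)(18) − (21)(-24) = 756
Σ = 2200
Area = |Σ|/2 = 1100.

1100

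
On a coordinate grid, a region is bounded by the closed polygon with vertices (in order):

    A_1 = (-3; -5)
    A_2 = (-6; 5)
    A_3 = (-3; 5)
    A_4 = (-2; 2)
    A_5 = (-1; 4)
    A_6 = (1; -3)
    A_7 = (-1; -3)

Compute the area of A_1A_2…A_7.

36.5

Apply the shoelace formula: 2A = Σ (x_i·y_{i+1} − x_{i+1}·y_i), indices taken mod 7.
Σ = (-45) + (-15) + (4) + (-6) + (-1) + (-6) + (-4) = -73
Area = |Σ|/2 = 36.5.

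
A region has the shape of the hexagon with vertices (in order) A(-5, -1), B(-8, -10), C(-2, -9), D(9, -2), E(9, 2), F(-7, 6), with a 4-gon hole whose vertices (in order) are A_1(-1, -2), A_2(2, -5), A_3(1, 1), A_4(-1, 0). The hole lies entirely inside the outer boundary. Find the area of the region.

150.5

Outer boundary:
Σ = (42) + (52) + (85) + (36) + (68) + (37) = 320
Area = |Σ|/2 = 160.
Hole:
Apply the shoelace formula: 2A = Σ (x_i·y_{i+1} − x_{i+1}·y_i), indices taken mod 4.
A_1→A_2: (-1)(-5) − (2)(-2) = 9
A_2→A_3: (2)(1) − (1)(-5) = 7
A_3→A_4: (1)(0) − (-1)(1) = 1
A_4→A_1: (-1)(-2) − (-1)(0) = 2
Σ = 19
Area = |Σ|/2 = 9.5.
Net area = 160 − 9.5 = 150.5.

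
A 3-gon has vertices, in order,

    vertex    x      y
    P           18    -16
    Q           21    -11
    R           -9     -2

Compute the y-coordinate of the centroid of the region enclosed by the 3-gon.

-29/3

Apply the shoelace formula. First the cross-terms c_i = x_i·y_{i+1} − x_{i+1}·y_i:
  138, -141, 180  ⇒  2A = 177, A = 88.5.
Then Σ (y_i + y_{i+1})·c_i = -5133, so ȳ = -5133 / (6·88.5) = -29/3.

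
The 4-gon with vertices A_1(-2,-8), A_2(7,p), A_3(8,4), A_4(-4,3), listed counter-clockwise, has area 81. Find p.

Write out the shoelace sum; only the two edges meeting at A_2 involve p:
2·Area = [((-2)·p − 7·(-8)) + (7·4 − 8·p)] + 78
       = -10·p + 162 = 162
⇒ p = 0.

0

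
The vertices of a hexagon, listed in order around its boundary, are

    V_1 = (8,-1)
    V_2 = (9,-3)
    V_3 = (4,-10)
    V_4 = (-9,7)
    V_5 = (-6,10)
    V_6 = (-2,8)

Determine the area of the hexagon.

146.5

Cross-terms: -15, -78, -62, -48, -28, -62  ⇒  Σ = -293
Area = |Σ|/2 = 146.5.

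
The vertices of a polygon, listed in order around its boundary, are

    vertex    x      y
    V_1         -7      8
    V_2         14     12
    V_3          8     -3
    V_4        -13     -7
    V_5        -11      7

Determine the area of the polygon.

318

Apply the shoelace formula: 2A = Σ (x_i·y_{i+1} − x_{i+1}·y_i), indices taken mod 5.
V_1→V_2: (-7)(12) − (14)(8) = -196
V_2→V_3: (14)(-3) − (8)(12) = -138
V_3→V_4: (8)(-7) − (-13)(-3) = -95
V_4→V_5: (-13)(7) − (-11)(-7) = -168
V_5→V_1: (-11)(8) − (-7)(7) = -39
Σ = -636
Area = |Σ|/2 = 318.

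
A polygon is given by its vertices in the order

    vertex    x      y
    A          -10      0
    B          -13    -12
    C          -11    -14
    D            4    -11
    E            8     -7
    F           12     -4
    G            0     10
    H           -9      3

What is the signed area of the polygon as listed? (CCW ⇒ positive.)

349.5

A→B: (-10)(-12) − (-13)(0) = 120
B→C: (-13)(-14) − (-11)(-12) = 50
C→D: (-11)(-11) − (4)(-14) = 177
D→E: (4)(-7) − (8)(-11) = 60
E→F: (8)(-4) − (12)(-7) = 52
F→G: (12)(10) − (0)(-4) = 120
G→H: (0)(3) − (-9)(10) = 90
H→A: (-9)(0) − (-10)(3) = 30
Σ = 699
Signed area = Σ/2 = 349.5 (positive ⇒ counter-clockwise traversal).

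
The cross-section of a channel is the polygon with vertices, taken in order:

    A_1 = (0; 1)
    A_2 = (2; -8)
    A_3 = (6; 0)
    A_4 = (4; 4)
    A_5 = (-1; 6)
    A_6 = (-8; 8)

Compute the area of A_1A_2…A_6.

65

Σ = (-2) + (48) + (24) + (28) + (40) + (-8) = 130
Area = |Σ|/2 = 65.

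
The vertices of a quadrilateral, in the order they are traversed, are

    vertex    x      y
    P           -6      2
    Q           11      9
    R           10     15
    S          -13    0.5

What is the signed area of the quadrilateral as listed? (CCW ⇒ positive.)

Σ = (-76) + (75) + (200) + (-23) = 176
Signed area = Σ/2 = 88 (positive ⇒ counter-clockwise traversal).

88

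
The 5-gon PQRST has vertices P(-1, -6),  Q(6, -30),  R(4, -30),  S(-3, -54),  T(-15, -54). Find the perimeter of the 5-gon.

|PQ| = √((7)² + (-24)²) = √625 = 25
|QR| = √((-2)² + (0)²) = √4 = 2
|RS| = √((-7)² + (-24)²) = √625 = 25
|ST| = √((-12)² + (0)²) = √144 = 12
|TP| = √((14)² + (48)²) = √2500 = 50
Perimeter = 25 + 2 + 25 + 12 + 50 = 114.

114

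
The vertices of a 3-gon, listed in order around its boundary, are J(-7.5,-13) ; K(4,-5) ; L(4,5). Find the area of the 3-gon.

57.5

Apply Gauss's area formula: 2A = Σ (x_i·y_{i+1} − x_{i+1}·y_i), indices taken mod 3.
Σ = (89.5) + (40) + (-14.5) = 115
Area = |Σ|/2 = 57.5.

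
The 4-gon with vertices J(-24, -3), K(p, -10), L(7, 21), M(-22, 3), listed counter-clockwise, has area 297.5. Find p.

-14

Write out the shoelace sum; only the two edges meeting at K involve p:
2·Area = [((-24)·(-10) − p·(-3)) + (p·21 − 7·(-10))] + 621
       = 24·p + 931 = 595
⇒ p = -14.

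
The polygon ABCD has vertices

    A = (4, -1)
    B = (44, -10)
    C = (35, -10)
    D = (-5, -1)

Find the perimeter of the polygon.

100

|AB| = √((40)² + (-9)²) = √1681 = 41
|BC| = √((-9)² + (0)²) = √81 = 9
|CD| = √((-40)² + (9)²) = √1681 = 41
|DA| = √((9)² + (0)²) = √81 = 9
Perimeter = 41 + 9 + 41 + 9 = 100.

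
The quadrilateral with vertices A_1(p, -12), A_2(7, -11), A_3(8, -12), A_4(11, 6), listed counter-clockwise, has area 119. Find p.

-6

Write out the shoelace sum; only the two edges meeting at A_1 involve p:
2·Area = [(11·(-12) − p·6) + (p·(-11) − 7·(-12))] + 184
       = -17·p + 136 = 238
⇒ p = -6.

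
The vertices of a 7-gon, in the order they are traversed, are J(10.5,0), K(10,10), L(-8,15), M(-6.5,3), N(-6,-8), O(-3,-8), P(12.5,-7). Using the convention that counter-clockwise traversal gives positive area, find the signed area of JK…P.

Apply the shoelace (surveyor's) formula: 2A = Σ (x_i·y_{i+1} − x_{i+1}·y_i), indices taken mod 7.
Σ = (105) + (230) + (73.5) + (70) + (24) + (121) + (73.5) = 697
Signed area = Σ/2 = 348.5 (positive ⇒ counter-clockwise traversal).

348.5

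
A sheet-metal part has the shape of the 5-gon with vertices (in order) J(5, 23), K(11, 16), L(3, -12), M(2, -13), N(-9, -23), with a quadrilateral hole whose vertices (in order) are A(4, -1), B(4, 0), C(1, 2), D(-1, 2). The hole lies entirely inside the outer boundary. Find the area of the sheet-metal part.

307

Outer boundary:
Apply Gauss's area formula: 2A = Σ (x_i·y_{i+1} − x_{i+1}·y_i), indices taken mod 5.
Cross-terms: -173, -180, -15, -163, -92  ⇒  Σ = -623
Area = |Σ|/2 = 311.5.
Hole:
Cross-terms: 4, 8, 4, -7  ⇒  Σ = 9
Area = |Σ|/2 = 4.5.
Net area = 311.5 − 4.5 = 307.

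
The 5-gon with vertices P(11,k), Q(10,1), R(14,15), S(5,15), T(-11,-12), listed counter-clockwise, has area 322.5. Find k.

-6

Write out the shoelace sum; only the two edges meeting at P involve k:
2·Area = [((-11)·k − 11·(-12)) + (11·1 − 10·k)] + 376
       = -21·k + 519 = 645
⇒ k = -6.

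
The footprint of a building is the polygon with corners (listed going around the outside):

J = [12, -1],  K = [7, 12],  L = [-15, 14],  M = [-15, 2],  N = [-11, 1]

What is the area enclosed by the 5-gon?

307.5

Apply the surveyor's formula: 2A = Σ (x_i·y_{i+1} − x_{i+1}·y_i), indices taken mod 5.
Cross-terms: 151, 278, 180, 7, -1  ⇒  Σ = 615
Area = |Σ|/2 = 307.5.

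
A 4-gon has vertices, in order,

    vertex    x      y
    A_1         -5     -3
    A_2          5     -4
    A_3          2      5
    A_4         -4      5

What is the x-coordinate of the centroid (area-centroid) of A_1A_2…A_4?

Apply the surveyor's formula. First the cross-terms c_i = x_i·y_{i+1} − x_{i+1}·y_i:
  35, 33, 30, 37  ⇒  2A = 135, A = 67.5.
Then Σ (x_i + x_{i+1})·c_i = -162, so x̄ = -162 / (6·67.5) = -0.4.

-0.4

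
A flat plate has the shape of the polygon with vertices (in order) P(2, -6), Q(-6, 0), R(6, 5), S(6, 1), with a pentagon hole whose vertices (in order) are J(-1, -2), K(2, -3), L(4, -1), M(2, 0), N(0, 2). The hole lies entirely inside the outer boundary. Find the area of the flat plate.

Outer boundary:
Apply the surveyor's formula: 2A = Σ (x_i·y_{i+1} − x_{i+1}·y_i), indices taken mod 4.
Σ = (-36) + (-30) + (-24) + (-38) = -128
Area = |Σ|/2 = 64.
Hole:
J→K: (-1)(-3) − (2)(-2) = 7
K→L: (2)(-1) − (4)(-3) = 10
L→M: (4)(0) − (2)(-1) = 2
M→N: (2)(2) − (0)(0) = 4
N→J: (0)(-2) − (-1)(2) = 2
Σ = 25
Area = |Σ|/2 = 12.5.
Net area = 64 − 12.5 = 51.5.

51.5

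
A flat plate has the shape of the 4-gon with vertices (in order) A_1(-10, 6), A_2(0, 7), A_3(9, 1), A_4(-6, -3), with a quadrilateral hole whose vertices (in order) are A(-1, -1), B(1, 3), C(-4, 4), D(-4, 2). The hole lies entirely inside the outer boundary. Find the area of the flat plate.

Outer boundary:
Apply the shoelace (surveyor's) formula: 2A = Σ (x_i·y_{i+1} − x_{i+1}·y_i), indices taken mod 4.
A_1→A_2: (-10)(7) − (0)(6) = -70
A_2→A_3: (0)(1) − (9)(7) = -63
A_3→A_4: (9)(-3) − (-6)(1) = -21
A_4→A_1: (-6)(6) − (-10)(-3) = -66
Σ = -220
Area = |Σ|/2 = 110.
Hole:
Σ = (-2) + (16) + (8) + (6) = 28
Area = |Σ|/2 = 14.
Net area = 110 − 14 = 96.

96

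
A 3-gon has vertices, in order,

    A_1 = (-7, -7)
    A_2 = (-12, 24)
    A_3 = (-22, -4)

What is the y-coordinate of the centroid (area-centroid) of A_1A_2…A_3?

Apply Gauss's area formula. First the cross-terms c_i = x_i·y_{i+1} − x_{i+1}·y_i:
  -252, 576, 126  ⇒  2A = 450, A = 225.
Then Σ (y_i + y_{i+1})·c_i = 5850, so ȳ = 5850 / (6·225) = 13/3.

13/3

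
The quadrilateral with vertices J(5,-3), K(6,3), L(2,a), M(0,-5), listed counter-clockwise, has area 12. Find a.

-3

The doubled signed area Σ (x_i y_{i+1} − x_{i+1} y_i) is linear in a.
With a=0 it equals 42; the coefficient of a is 6 (from the two edges through L).
So 6·a + 42 = 2·12 = 24 ⇒ a = -3.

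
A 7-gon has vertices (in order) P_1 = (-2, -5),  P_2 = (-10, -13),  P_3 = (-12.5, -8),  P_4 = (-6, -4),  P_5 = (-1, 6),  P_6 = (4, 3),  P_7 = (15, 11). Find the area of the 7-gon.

Apply the shoelace (surveyor's) formula: 2A = Σ (x_i·y_{i+1} − x_{i+1}·y_i), indices taken mod 7.
Σ = (-24) + (-82.5) + (2) + (-40) + (-27) + (-1) + (-53) = -225.5
Area = |Σ|/2 = 112.75.

112.75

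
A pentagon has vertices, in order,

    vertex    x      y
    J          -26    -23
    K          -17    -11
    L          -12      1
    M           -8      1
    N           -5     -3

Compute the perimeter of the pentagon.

|JK| = √((9)² + (12)²) = √225 = 15
|KL| = √((5)² + (12)²) = √169 = 13
|LM| = √((4)² + (0)²) = √16 = 4
|MN| = √((3)² + (-4)²) = √25 = 5
|NJ| = √((-21)² + (-20)²) = √841 = 29
Perimeter = 15 + 13 + 4 + 5 + 29 = 66.

66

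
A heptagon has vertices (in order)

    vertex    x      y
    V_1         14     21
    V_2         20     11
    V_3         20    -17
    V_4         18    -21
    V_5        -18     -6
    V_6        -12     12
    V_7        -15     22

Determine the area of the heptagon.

1210.5

Apply Gauss's area formula: 2A = Σ (x_i·y_{i+1} − x_{i+1}·y_i), indices taken mod 7.
Cross-terms: -266, -560, -114, -486, -288, -84, -623  ⇒  Σ = -2421
Area = |Σ|/2 = 1210.5.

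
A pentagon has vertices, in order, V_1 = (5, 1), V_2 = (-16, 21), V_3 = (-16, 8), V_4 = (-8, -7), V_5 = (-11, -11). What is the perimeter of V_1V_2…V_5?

84

|V_1V_2| = √((-21)² + (20)²) = √841 = 29
|V_2V_3| = √((0)² + (-13)²) = √169 = 13
|V_3V_4| = √((8)² + (-15)²) = √289 = 17
|V_4V_5| = √((-3)² + (-4)²) = √25 = 5
|V_5V_1| = √((16)² + (12)²) = √400 = 20
Perimeter = 29 + 13 + 17 + 5 + 20 = 84.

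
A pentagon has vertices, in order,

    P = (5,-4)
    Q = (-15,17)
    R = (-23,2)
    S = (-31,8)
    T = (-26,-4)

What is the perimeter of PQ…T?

|PQ| = √((-20)² + (21)²) = √841 = 29
|QR| = √((-8)² + (-15)²) = √289 = 17
|RS| = √((-8)² + (6)²) = √100 = 10
|ST| = √((5)² + (-12)²) = √169 = 13
|TP| = √((31)² + (0)²) = √961 = 31
Perimeter = 29 + 17 + 10 + 13 + 31 = 100.

100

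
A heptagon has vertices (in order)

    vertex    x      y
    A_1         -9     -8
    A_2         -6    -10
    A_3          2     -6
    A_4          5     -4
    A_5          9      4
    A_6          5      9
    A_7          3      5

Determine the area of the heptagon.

Apply the shoelace formula: 2A = Σ (x_i·y_{i+1} − x_{i+1}·y_i), indices taken mod 7.
A_1→A_2: (-9)(-10) − (-6)(-8) = 42
A_2→A_3: (-6)(-6) − (2)(-10) = 56
A_3→A_4: (2)(-4) − (5)(-6) = 22
A_4→A_5: (5)(4) − (9)(-4) = 56
A_5→A_6: (9)(9) − (5)(4) = 61
A_6→A_7: (5)(5) − (3)(9) = -2
A_7→A_1: (3)(-8) − (-9)(5) = 21
Σ = 256
Area = |Σ|/2 = 128.

128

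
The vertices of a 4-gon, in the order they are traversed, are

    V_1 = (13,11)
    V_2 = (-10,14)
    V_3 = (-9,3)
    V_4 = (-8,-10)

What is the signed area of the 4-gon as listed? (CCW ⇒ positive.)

Σ = (292) + (96) + (114) + (42) = 544
Signed area = Σ/2 = 272 (positive ⇒ counter-clockwise traversal).

272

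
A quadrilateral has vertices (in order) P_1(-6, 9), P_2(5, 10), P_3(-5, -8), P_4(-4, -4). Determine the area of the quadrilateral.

Apply the shoelace formula: 2A = Σ (x_i·y_{i+1} − x_{i+1}·y_i), indices taken mod 4.
Cross-terms: -105, 10, -12, -60  ⇒  Σ = -167
Area = |Σ|/2 = 83.5.

83.5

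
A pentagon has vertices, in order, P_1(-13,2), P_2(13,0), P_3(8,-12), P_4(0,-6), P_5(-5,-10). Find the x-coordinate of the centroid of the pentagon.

Apply Gauss's area formula. First the cross-terms c_i = x_i·y_{i+1} − x_{i+1}·y_i:
  -26, -156, -48, -30, -140  ⇒  2A = -400, A = -200.
Then Σ (x_i + x_{i+1})·c_i = -990, so x̄ = -990 / (6·(-200)) = 0.825.

0.825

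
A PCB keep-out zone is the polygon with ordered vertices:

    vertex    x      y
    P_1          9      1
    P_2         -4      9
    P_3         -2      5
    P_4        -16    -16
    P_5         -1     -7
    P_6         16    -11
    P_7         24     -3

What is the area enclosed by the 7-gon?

340.5

Apply the shoelace formula: 2A = Σ (x_i·y_{i+1} − x_{i+1}·y_i), indices taken mod 7.
Σ = (85) + (-2) + (112) + (96) + (123) + (216) + (51) = 681
Area = |Σ|/2 = 340.5.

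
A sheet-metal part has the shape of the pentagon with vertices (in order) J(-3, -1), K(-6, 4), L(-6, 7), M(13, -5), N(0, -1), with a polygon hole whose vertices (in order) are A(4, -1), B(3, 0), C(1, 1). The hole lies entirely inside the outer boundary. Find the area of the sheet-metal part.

56

Outer boundary:
Apply Gauss's area formula: 2A = Σ (x_i·y_{i+1} − x_{i+1}·y_i), indices taken mod 5.
Cross-terms: -18, -18, -61, -13, -3  ⇒  Σ = -113
Area = |Σ|/2 = 56.5.
Hole:
Apply the shoelace (surveyor's) formula: 2A = Σ (x_i·y_{i+1} − x_{i+1}·y_i), indices taken mod 3.
Σ = (3) + (3) + (-5) = 1
Area = |Σ|/2 = 0.5.
Net area = 56.5 − 0.5 = 56.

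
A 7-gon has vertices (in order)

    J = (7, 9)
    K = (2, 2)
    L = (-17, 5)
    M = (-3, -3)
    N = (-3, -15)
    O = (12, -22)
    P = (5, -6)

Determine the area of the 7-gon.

Apply the shoelace (surveyor's) formula: 2A = Σ (x_i·y_{i+1} − x_{i+1}·y_i), indices taken mod 7.
Σ = (-4) + (44) + (66) + (36) + (246) + (38) + (87) = 513
Area = |Σ|/2 = 256.5.

256.5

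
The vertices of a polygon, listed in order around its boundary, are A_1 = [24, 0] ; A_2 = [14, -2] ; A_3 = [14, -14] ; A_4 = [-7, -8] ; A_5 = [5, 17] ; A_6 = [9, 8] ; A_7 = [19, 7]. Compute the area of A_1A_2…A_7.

Apply the surveyor's formula: 2A = Σ (x_i·y_{i+1} − x_{i+1}·y_i), indices taken mod 7.
Σ = (-48) + (-168) + (-210) + (-79) + (-113) + (-89) + (-168) = -875
Area = |Σ|/2 = 437.5.

437.5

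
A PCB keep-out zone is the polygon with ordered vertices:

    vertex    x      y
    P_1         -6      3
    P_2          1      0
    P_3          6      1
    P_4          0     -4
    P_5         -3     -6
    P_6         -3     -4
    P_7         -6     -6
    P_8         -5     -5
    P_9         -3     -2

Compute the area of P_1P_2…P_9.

Apply the surveyor's formula: 2A = Σ (x_i·y_{i+1} − x_{i+1}·y_i), indices taken mod 9.
Σ = (-3) + (1) + (-24) + (-12) + (-6) + (-6) + (0) + (-5) + (-21) = -76
Area = |Σ|/2 = 38.

38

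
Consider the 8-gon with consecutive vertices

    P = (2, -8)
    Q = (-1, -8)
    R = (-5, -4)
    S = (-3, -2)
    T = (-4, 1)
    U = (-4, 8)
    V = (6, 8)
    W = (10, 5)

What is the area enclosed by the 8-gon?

Apply the surveyor's formula: 2A = Σ (x_i·y_{i+1} − x_{i+1}·y_i), indices taken mod 8.
Cross-terms: -24, -36, -2, -11, -28, -80, -50, -90  ⇒  Σ = -321
Area = |Σ|/2 = 160.5.

160.5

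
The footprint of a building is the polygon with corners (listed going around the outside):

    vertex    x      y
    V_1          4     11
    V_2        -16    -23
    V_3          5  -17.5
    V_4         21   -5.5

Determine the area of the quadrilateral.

536

Σ = (84) + (395) + (340) + (253) = 1072
Area = |Σ|/2 = 536.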